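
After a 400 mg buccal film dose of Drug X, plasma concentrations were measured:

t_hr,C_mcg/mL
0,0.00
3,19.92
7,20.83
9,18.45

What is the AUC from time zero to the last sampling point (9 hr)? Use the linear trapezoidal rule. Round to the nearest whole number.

AUC = 151 mcg/mL·hr

Trapezoidal AUC_0→9:
  [0→3]: (0.00+19.92)/2 × 3 = 29.88
  [3→7]: (19.92+20.83)/2 × 4 = 81.5
  [7→9]: (20.83+18.45)/2 × 2 = 39.28
  Sum = 150.66 mcg/mL·hr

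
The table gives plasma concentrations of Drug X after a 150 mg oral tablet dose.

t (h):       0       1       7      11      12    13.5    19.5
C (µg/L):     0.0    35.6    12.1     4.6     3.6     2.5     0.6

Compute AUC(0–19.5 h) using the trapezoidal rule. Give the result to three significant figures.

AUC = 212 µg/L·h

Trapezoidal AUC_0→19.5:
  [0→1]: (0.0+35.6)/2 × 1 = 17.8
  [1→7]: (35.6+12.1)/2 × 6 = 143.1
  [7→11]: (12.1+4.6)/2 × 4 = 33.4
  [11→12]: (4.6+3.6)/2 × 1 = 4.1
  [12→13.5]: (3.6+2.5)/2 × 1.5 = 4.575
  [13.5→19.5]: (2.5+0.6)/2 × 6 = 9.3
  Sum = 212.275 µg/L·h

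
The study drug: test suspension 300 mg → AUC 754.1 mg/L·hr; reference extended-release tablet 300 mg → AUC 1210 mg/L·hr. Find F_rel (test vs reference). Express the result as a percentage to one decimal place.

F_rel = 62.3%

F_rel = (AUC_test/D_test) / (AUC_ref/D_ref)
      = (754.1/300) / (1210/300)
      = 2.51367 / 4.03333 = 0.6232 = 62.32%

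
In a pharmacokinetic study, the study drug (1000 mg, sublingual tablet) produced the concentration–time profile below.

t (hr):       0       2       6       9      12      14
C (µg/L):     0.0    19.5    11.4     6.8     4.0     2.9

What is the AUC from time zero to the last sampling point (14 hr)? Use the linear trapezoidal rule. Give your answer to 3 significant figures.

AUC = 132 µg/L·hr

Trapezoidal AUC_0→14:
  [0→2]: (0.0+19.5)/2 × 2 = 19.5
  [2→6]: (19.5+11.4)/2 × 4 = 61.8
  [6→9]: (11.4+6.8)/2 × 3 = 27.3
  [9→12]: (6.8+4.0)/2 × 3 = 16.2
  [12→14]: (4.0+2.9)/2 × 2 = 6.9
  Sum = 131.7 µg/L·hr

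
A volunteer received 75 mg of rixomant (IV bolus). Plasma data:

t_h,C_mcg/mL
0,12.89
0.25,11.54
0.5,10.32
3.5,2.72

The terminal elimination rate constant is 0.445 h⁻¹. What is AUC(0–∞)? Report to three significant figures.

AUC = 31.5 mcg/mL·h

Trapezoidal AUC_0→3.5:
  [0→0.25]: (12.89+11.54)/2 × 0.25 = 3.05375
  [0.25→0.5]: (11.54+10.32)/2 × 0.25 = 2.7325
  [0.5→3.5]: (10.32+2.72)/2 × 3 = 19.56
  Sum = 25.34625 mcg/mL·h
Extrapolated tail: C_last / k_e = 2.72 / 0.445 = 6.112
AUC_0→∞ = 25.34625 + 6.112 = 31.45825 mcg/mL·h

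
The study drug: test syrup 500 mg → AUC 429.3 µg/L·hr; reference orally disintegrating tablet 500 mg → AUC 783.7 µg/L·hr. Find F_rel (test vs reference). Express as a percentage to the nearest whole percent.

F_rel = 55%

F_rel = (AUC_test/D_test) / (AUC_ref/D_ref)
      = (429.3/500) / (783.7/500)
      = 0.8586 / 1.5674 = 0.5478 = 54.78%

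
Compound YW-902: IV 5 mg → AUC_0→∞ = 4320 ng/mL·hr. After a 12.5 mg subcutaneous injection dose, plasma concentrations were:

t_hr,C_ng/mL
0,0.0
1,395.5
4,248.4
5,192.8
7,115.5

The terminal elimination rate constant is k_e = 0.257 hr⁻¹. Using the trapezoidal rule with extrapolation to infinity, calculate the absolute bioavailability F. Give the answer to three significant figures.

F = 0.198

Trapezoidal AUC_0→7 (subcutaneous injection):
  [0→1]: (0.0+395.5)/2 × 1 = 197.75
  [1→4]: (395.5+248.4)/2 × 3 = 965.85
  [4→5]: (248.4+192.8)/2 × 1 = 220.6
  [5→7]: (192.8+115.5)/2 × 2 = 308.3
  Sum = 1692.5 ng/mL·hr
Tail: C_last/k_e = 115.5/0.257 = 449.416
AUC_0→∞ (subcutaneous injection) = 1692.5 + 449.416 = 2141.916 ng/mL·hr
F = (AUC_ev/D_ev)/(AUC_iv/D_iv) = (2141.916/12.5)/(4320/5) = 171.35328/864 = 0.1983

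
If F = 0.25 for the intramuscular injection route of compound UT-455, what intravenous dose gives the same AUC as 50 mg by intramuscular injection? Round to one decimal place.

D_iv = 12.5 mg

Systemic exposure from an extravascular dose = F × D_ev, so the equivalent IV dose is F × D_ev.
D_iv = F × D_ev = 0.25 × 50 = 12.5 mg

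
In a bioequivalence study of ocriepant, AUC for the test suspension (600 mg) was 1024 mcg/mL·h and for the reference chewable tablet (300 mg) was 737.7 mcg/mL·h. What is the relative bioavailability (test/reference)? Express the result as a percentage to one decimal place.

F_rel = (AUC_test/D_test) / (AUC_ref/D_ref)
      = (1024/600) / (737.7/300)
      = 1.70667 / 2.459 = 0.6941 = 69.41%

F_rel = 69.4%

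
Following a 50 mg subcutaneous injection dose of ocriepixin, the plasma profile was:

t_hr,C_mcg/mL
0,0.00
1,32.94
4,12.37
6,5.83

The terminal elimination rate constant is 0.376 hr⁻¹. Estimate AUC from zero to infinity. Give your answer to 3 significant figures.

AUC = 118 mcg/mL·hr

Trapezoidal AUC_0→6:
  [0→1]: (0.00+32.94)/2 × 1 = 16.47
  [1→4]: (32.94+12.37)/2 × 3 = 67.965
  [4→6]: (12.37+5.83)/2 × 2 = 18.2
  Sum = 102.635 mcg/mL·hr
Extrapolated tail: C_last / k_e = 5.83 / 0.376 = 15.505
AUC_0→∞ = 102.635 + 15.505 = 118.14 mcg/mL·hr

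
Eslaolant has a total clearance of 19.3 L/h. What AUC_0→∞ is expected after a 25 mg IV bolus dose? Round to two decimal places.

AUC = 1.30 mg/L·h

AUC_0→∞ = Dose_iv / CL
        = 25 / 19.3 = 1.29534 mg/L·h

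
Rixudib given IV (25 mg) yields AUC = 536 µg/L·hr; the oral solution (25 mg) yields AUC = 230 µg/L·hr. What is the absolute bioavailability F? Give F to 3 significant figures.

F = 0.429

F = (AUC_ev / D_ev) / (AUC_iv / D_iv)
  = (230/25) / (536/25)
  = 9.2 / 21.44 = 0.4291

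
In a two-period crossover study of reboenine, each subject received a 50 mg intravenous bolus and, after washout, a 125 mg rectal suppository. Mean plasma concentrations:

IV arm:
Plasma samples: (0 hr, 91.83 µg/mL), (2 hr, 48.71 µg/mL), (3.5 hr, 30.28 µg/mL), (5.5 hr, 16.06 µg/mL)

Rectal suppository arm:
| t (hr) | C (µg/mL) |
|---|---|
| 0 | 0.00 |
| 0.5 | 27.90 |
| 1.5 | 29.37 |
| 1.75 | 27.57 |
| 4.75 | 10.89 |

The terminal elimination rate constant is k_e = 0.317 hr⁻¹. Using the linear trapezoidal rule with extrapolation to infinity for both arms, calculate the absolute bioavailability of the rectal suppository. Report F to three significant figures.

Trapezoidal AUC_0→5.5 (IV):
  [0→2]: (91.83+48.71)/2 × 2 = 140.54
  [2→3.5]: (48.71+30.28)/2 × 1.5 = 59.2425
  [3.5→5.5]: (30.28+16.06)/2 × 2 = 46.34
  Sum = 246.1225 µg/mL·hr
IV tail: 16.06/0.317 = 50.662; AUC_iv,0→∞ = 246.1225 + 50.662 = 296.7845 µg/mL·hr
Trapezoidal AUC_0→4.75 (rectal suppository):
  [0→0.5]: (0.00+27.90)/2 × 0.5 = 6.975
  [0.5→1.5]: (27.90+29.37)/2 × 1 = 28.635
  [1.5→1.75]: (29.37+27.57)/2 × 0.25 = 7.1175
  [1.75→4.75]: (27.57+10.89)/2 × 3 = 57.69
  Sum = 100.4175 µg/mL·hr
rectal suppository tail: 10.89/0.317 = 34.353; AUC_ev,0→∞ = 100.4175 + 34.353 = 134.7705 µg/mL·hr
F = (AUC_ev/D_ev)/(AUC_iv/D_iv) = (134.7705/125)/(296.7845/50) = 1.078164/5.93569 = 0.1816

F = 0.182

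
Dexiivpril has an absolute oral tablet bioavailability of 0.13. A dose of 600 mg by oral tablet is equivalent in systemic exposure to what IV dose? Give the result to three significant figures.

Systemic exposure from an extravascular dose = F × D_ev, so the equivalent IV dose is F × D_ev.
D_iv = F × D_ev = 0.13 × 600 = 78 mg

D_iv = 78.0 mg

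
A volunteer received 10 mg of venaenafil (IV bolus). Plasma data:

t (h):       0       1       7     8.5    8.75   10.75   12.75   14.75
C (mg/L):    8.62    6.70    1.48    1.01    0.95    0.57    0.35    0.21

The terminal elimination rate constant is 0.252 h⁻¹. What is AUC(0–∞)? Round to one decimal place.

AUC = 38.1 mg/L·h

Trapezoidal AUC_0→14.75:
  [0→1]: (8.62+6.70)/2 × 1 = 7.66
  [1→7]: (6.70+1.48)/2 × 6 = 24.54
  [7→8.5]: (1.48+1.01)/2 × 1.5 = 1.8675
  [8.5→8.75]: (1.01+0.95)/2 × 0.25 = 0.245
  [8.75→10.75]: (0.95+0.57)/2 × 2 = 1.52
  [10.75→12.75]: (0.57+0.35)/2 × 2 = 0.92
  [12.75→14.75]: (0.35+0.21)/2 × 2 = 0.56
  Sum = 37.3125 mg/L·h
Extrapolated tail: C_last / k_e = 0.21 / 0.252 = 0.833
AUC_0→∞ = 37.3125 + 0.833 = 38.1455 mg/L·h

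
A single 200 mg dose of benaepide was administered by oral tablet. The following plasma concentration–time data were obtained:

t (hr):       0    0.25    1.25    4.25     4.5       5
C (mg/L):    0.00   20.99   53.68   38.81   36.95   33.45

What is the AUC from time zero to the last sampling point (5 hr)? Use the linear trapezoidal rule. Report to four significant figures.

Trapezoidal AUC_0→5:
  [0→0.25]: (0.00+20.99)/2 × 0.25 = 2.62375
  [0.25→1.25]: (20.99+53.68)/2 × 1 = 37.335
  [1.25→4.25]: (53.68+38.81)/2 × 3 = 138.735
  [4.25→4.5]: (38.81+36.95)/2 × 0.25 = 9.47
  [4.5→5]: (36.95+33.45)/2 × 0.5 = 17.6
  Sum = 205.76375 mg/L·hr

AUC = 205.8 mg/L·hr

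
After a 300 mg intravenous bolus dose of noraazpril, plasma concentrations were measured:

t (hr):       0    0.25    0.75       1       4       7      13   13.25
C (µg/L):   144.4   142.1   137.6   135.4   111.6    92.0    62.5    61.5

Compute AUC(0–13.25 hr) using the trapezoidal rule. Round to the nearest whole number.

AUC = 1295 µg/L·hr

Trapezoidal AUC_0→13.25:
  [0→0.25]: (144.4+142.1)/2 × 0.25 = 35.8125
  [0.25→0.75]: (142.1+137.6)/2 × 0.5 = 69.925
  [0.75→1]: (137.6+135.4)/2 × 0.25 = 34.125
  [1→4]: (135.4+111.6)/2 × 3 = 370.5
  [4→7]: (111.6+92.0)/2 × 3 = 305.4
  [7→13]: (92.0+62.5)/2 × 6 = 463.5
  [13→13.25]: (62.5+61.5)/2 × 0.25 = 15.5
  Sum = 1294.7625 µg/L·hr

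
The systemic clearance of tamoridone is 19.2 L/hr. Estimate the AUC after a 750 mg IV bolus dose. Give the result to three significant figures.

AUC_0→∞ = Dose_iv / CL
        = 750 / 19.2 = 39.0625 mg/L·hr

AUC = 39.1 mg/L·hr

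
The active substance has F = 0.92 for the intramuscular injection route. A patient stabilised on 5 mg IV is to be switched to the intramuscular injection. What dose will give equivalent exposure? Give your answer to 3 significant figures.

For equal systemic exposure: F × D_ev = D_iv
D_ev = D_iv / F = 5 / 0.92 = 5.43478 mg

D_intramuscular = 5.43 mg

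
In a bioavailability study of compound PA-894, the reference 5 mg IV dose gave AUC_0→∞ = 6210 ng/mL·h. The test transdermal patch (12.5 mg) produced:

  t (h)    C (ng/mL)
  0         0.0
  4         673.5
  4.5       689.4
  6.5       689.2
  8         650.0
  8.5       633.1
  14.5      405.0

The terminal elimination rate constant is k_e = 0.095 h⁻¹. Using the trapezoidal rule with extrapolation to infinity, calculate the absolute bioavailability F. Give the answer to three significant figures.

F = 0.758

Trapezoidal AUC_0→14.5 (transdermal patch):
  [0→4]: (0.0+673.5)/2 × 4 = 1347.0
  [4→4.5]: (673.5+689.4)/2 × 0.5 = 340.725
  [4.5→6.5]: (689.4+689.2)/2 × 2 = 1378.6
  [6.5→8]: (689.2+650.0)/2 × 1.5 = 1004.4
  [8→8.5]: (650.0+633.1)/2 × 0.5 = 320.775
  [8.5→14.5]: (633.1+405.0)/2 × 6 = 3114.3
  Sum = 7505.8 ng/mL·h
Tail: C_last/k_e = 405.0/0.095 = 4263.158
AUC_0→∞ (transdermal patch) = 7505.8 + 4263.158 = 11768.958 ng/mL·h
F = (AUC_ev/D_ev)/(AUC_iv/D_iv) = (11768.958/12.5)/(6210/5) = 941.51664/1242 = 0.7581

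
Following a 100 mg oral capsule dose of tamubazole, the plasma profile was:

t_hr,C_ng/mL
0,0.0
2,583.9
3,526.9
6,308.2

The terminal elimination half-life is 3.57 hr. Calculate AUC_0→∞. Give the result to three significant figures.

AUC = 3980 ng/mL·hr

Trapezoidal AUC_0→6:
  [0→2]: (0.0+583.9)/2 × 2 = 583.9
  [2→3]: (583.9+526.9)/2 × 1 = 555.4
  [3→6]: (526.9+308.2)/2 × 3 = 1252.65
  Sum = 2391.95 ng/mL·hr
k_e = ln2 / t½ = 0.693147 / 3.57 = 0.1942 hr^-1
Extrapolated tail: C_last / k_e = 308.2 / 0.1942 = 1587.024
AUC_0→∞ = 2391.95 + 1587.024 = 3978.974 ng/mL·hr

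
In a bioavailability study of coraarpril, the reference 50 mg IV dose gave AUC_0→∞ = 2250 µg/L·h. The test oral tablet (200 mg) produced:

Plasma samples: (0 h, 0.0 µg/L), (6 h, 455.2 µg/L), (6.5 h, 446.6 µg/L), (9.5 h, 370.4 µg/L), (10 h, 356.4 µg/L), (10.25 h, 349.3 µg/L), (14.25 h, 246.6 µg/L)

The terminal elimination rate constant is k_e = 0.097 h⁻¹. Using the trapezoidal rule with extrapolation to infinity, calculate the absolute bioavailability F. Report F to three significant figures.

Trapezoidal AUC_0→14.25 (oral tablet):
  [0→6]: (0.0+455.2)/2 × 6 = 1365.6
  [6→6.5]: (455.2+446.6)/2 × 0.5 = 225.45
  [6.5→9.5]: (446.6+370.4)/2 × 3 = 1225.5
  [9.5→10]: (370.4+356.4)/2 × 0.5 = 181.7
  [10→10.25]: (356.4+349.3)/2 × 0.25 = 88.2125
  [10.25→14.25]: (349.3+246.6)/2 × 4 = 1191.8
  Sum = 4278.2625 µg/L·h
Tail: C_last/k_e = 246.6/0.097 = 2542.268
AUC_0→∞ (oral tablet) = 4278.2625 + 2542.268 = 6820.5305 µg/L·h
F = (AUC_ev/D_ev)/(AUC_iv/D_iv) = (6820.5305/200)/(2250/50) = 34.1027/45 = 0.7578

F = 0.758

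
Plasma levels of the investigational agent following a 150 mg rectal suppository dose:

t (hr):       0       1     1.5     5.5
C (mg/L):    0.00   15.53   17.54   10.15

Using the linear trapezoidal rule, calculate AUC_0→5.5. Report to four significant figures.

Trapezoidal AUC_0→5.5:
  [0→1]: (0.00+15.53)/2 × 1 = 7.765
  [1→1.5]: (15.53+17.54)/2 × 0.5 = 8.2675
  [1.5→5.5]: (17.54+10.15)/2 × 4 = 55.38
  Sum = 71.4125 mg/L·hr

AUC = 71.41 mg/L·hr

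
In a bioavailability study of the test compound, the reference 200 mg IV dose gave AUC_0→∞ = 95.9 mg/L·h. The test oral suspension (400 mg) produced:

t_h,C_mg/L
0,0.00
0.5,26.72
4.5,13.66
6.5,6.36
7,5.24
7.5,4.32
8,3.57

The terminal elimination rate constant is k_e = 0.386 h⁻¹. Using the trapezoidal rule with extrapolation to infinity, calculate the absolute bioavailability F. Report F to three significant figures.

F = 0.646

Trapezoidal AUC_0→8 (oral suspension):
  [0→0.5]: (0.00+26.72)/2 × 0.5 = 6.68
  [0.5→4.5]: (26.72+13.66)/2 × 4 = 80.76
  [4.5→6.5]: (13.66+6.36)/2 × 2 = 20.02
  [6.5→7]: (6.36+5.24)/2 × 0.5 = 2.9
  [7→7.5]: (5.24+4.32)/2 × 0.5 = 2.39
  [7.5→8]: (4.32+3.57)/2 × 0.5 = 1.9725
  Sum = 114.7225 mg/L·h
Tail: C_last/k_e = 3.57/0.386 = 9.249
AUC_0→∞ (oral suspension) = 114.7225 + 9.249 = 123.9715 mg/L·h
F = (AUC_ev/D_ev)/(AUC_iv/D_iv) = (123.9715/400)/(95.9/200) = 0.30992875/0.4795 = 0.6464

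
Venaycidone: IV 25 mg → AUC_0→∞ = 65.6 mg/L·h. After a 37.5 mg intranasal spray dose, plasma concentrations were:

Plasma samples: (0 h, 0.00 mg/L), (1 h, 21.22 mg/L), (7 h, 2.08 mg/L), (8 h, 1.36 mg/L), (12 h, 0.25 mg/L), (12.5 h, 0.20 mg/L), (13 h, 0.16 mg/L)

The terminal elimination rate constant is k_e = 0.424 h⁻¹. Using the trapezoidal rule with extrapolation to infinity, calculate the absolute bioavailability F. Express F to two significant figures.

Trapezoidal AUC_0→13 (intranasal spray):
  [0→1]: (0.00+21.22)/2 × 1 = 10.61
  [1→7]: (21.22+2.08)/2 × 6 = 69.9
  [7→8]: (2.08+1.36)/2 × 1 = 1.72
  [8→12]: (1.36+0.25)/2 × 4 = 3.22
  [12→12.5]: (0.25+0.20)/2 × 0.5 = 0.1125
  [12.5→13]: (0.20+0.16)/2 × 0.5 = 0.09
  Sum = 85.6525 mg/L·h
Tail: C_last/k_e = 0.16/0.424 = 0.377
AUC_0→∞ (intranasal spray) = 85.6525 + 0.377 = 86.0295 mg/L·h
F = (AUC_ev/D_ev)/(AUC_iv/D_iv) = (86.0295/37.5)/(65.6/25) = 2.29412/2.624 = 0.8743

F = 0.87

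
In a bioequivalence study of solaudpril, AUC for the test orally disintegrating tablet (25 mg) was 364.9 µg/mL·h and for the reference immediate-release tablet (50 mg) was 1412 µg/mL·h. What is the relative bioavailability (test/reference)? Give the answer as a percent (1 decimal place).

F_rel = (AUC_test/D_test) / (AUC_ref/D_ref)
      = (364.9/25) / (1412/50)
      = 14.596 / 28.24 = 0.5169 = 51.69%

F_rel = 51.7%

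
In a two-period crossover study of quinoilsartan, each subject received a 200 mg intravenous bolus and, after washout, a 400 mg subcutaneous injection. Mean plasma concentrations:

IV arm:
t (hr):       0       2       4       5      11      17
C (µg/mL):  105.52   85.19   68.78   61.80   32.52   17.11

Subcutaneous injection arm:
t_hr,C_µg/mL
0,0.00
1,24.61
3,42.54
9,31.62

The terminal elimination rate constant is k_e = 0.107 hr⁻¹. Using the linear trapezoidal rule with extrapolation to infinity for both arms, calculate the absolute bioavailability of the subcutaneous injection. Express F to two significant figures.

F = 0.30

Trapezoidal AUC_0→17 (IV):
  [0→2]: (105.52+85.19)/2 × 2 = 190.71
  [2→4]: (85.19+68.78)/2 × 2 = 153.97
  [4→5]: (68.78+61.80)/2 × 1 = 65.29
  [5→11]: (61.80+32.52)/2 × 6 = 282.96
  [11→17]: (32.52+17.11)/2 × 6 = 148.89
  Sum = 841.82 µg/mL·hr
IV tail: 17.11/0.107 = 159.907; AUC_iv,0→∞ = 841.82 + 159.907 = 1001.727 µg/mL·hr
Trapezoidal AUC_0→9 (subcutaneous injection):
  [0→1]: (0.00+24.61)/2 × 1 = 12.305
  [1→3]: (24.61+42.54)/2 × 2 = 67.15
  [3→9]: (42.54+31.62)/2 × 6 = 222.48
  Sum = 301.935 µg/mL·hr
subcutaneous injection tail: 31.62/0.107 = 295.514; AUC_ev,0→∞ = 301.935 + 295.514 = 597.449 µg/mL·hr
F = (AUC_ev/D_ev)/(AUC_iv/D_iv) = (597.449/400)/(1001.727/200) = 1.4936225/5.008635 = 0.2982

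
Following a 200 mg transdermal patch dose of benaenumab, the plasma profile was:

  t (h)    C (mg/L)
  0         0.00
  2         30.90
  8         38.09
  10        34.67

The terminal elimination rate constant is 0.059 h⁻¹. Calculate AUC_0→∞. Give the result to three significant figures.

Trapezoidal AUC_0→10:
  [0→2]: (0.00+30.90)/2 × 2 = 30.9
  [2→8]: (30.90+38.09)/2 × 6 = 206.97
  [8→10]: (38.09+34.67)/2 × 2 = 72.76
  Sum = 310.63 mg/L·h
Extrapolated tail: C_last / k_e = 34.67 / 0.059 = 587.627
AUC_0→∞ = 310.63 + 587.627 = 898.257 mg/L·h

AUC = 898 mg/L·h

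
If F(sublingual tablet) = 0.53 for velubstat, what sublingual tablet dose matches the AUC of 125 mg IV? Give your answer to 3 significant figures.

D_sublingual = 236 mg

For equal systemic exposure: F × D_ev = D_iv
D_ev = D_iv / F = 125 / 0.53 = 235.849 mg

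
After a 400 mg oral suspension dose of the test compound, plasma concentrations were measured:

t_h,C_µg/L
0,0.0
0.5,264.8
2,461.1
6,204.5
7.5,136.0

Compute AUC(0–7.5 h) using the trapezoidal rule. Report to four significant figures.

Trapezoidal AUC_0→7.5:
  [0→0.5]: (0.0+264.8)/2 × 0.5 = 66.2
  [0.5→2]: (264.8+461.1)/2 × 1.5 = 544.425
  [2→6]: (461.1+204.5)/2 × 4 = 1331.2
  [6→7.5]: (204.5+136.0)/2 × 1.5 = 255.375
  Sum = 2197.2 µg/L·h

AUC = 2197 µg/L·h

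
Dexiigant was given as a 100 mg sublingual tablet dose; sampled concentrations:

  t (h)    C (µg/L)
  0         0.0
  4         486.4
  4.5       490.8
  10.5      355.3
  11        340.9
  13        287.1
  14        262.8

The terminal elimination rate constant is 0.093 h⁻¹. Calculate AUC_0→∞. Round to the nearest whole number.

AUC = 7658 µg/L·h

Trapezoidal AUC_0→14:
  [0→4]: (0.0+486.4)/2 × 4 = 972.8
  [4→4.5]: (486.4+490.8)/2 × 0.5 = 244.3
  [4.5→10.5]: (490.8+355.3)/2 × 6 = 2538.3
  [10.5→11]: (355.3+340.9)/2 × 0.5 = 174.05
  [11→13]: (340.9+287.1)/2 × 2 = 628.0
  [13→14]: (287.1+262.8)/2 × 1 = 274.95
  Sum = 4832.4 µg/L·h
Extrapolated tail: C_last / k_e = 262.8 / 0.093 = 2825.806
AUC_0→∞ = 4832.4 + 2825.806 = 7658.206 µg/L·h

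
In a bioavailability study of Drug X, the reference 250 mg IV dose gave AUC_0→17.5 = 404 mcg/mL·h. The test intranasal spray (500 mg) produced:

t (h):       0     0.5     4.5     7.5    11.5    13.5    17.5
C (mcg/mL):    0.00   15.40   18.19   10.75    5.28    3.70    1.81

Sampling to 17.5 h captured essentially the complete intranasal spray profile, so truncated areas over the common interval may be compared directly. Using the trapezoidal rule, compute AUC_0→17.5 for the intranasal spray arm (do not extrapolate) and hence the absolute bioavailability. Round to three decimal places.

Trapezoidal AUC_0→17.5 (intranasal spray):
  [0→0.5]: (0.00+15.40)/2 × 0.5 = 3.85
  [0.5→4.5]: (15.40+18.19)/2 × 4 = 67.18
  [4.5→7.5]: (18.19+10.75)/2 × 3 = 43.41
  [7.5→11.5]: (10.75+5.28)/2 × 4 = 32.06
  [11.5→13.5]: (5.28+3.70)/2 × 2 = 8.98
  [13.5→17.5]: (3.70+1.81)/2 × 4 = 11.02
  Sum = 166.5 mcg/mL·h
F = (AUC_ev/D_ev)/(AUC_iv/D_iv) = (166.5/500)/(404/250) = 0.333/1.616 = 0.2061

F = 0.206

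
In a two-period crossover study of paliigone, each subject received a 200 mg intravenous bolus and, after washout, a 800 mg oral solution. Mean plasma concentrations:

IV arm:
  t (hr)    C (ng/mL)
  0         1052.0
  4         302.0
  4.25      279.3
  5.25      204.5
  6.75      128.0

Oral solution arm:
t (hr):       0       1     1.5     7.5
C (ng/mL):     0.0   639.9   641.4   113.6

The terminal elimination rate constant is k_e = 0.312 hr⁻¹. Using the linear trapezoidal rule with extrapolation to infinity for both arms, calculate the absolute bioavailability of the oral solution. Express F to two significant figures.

Trapezoidal AUC_0→6.75 (IV):
  [0→4]: (1052.0+302.0)/2 × 4 = 2708.0
  [4→4.25]: (302.0+279.3)/2 × 0.25 = 72.6625
  [4.25→5.25]: (279.3+204.5)/2 × 1 = 241.9
  [5.25→6.75]: (204.5+128.0)/2 × 1.5 = 249.375
  Sum = 3271.9375 ng/mL·hr
IV tail: 128.0/0.312 = 410.256; AUC_iv,0→∞ = 3271.9375 + 410.256 = 3682.1935 ng/mL·hr
Trapezoidal AUC_0→7.5 (oral solution):
  [0→1]: (0.0+639.9)/2 × 1 = 319.95
  [1→1.5]: (639.9+641.4)/2 × 0.5 = 320.325
  [1.5→7.5]: (641.4+113.6)/2 × 6 = 2265.0
  Sum = 2905.275 ng/mL·hr
oral solution tail: 113.6/0.312 = 364.103; AUC_ev,0→∞ = 2905.275 + 364.103 = 3269.378 ng/mL·hr
F = (AUC_ev/D_ev)/(AUC_iv/D_iv) = (3269.378/800)/(3682.1935/200) = 4.0867225/18.411 = 0.2220

F = 0.22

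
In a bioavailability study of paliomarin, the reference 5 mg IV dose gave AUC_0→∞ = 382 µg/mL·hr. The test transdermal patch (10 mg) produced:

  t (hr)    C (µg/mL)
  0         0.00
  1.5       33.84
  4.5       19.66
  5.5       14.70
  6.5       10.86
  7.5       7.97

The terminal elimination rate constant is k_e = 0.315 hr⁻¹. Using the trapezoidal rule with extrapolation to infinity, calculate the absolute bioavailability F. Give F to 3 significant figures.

Trapezoidal AUC_0→7.5 (transdermal patch):
  [0→1.5]: (0.00+33.84)/2 × 1.5 = 25.38
  [1.5→4.5]: (33.84+19.66)/2 × 3 = 80.25
  [4.5→5.5]: (19.66+14.70)/2 × 1 = 17.18
  [5.5→6.5]: (14.70+10.86)/2 × 1 = 12.78
  [6.5→7.5]: (10.86+7.97)/2 × 1 = 9.415
  Sum = 145.005 µg/mL·hr
Tail: C_last/k_e = 7.97/0.315 = 25.302
AUC_0→∞ (transdermal patch) = 145.005 + 25.302 = 170.307 µg/mL·hr
F = (AUC_ev/D_ev)/(AUC_iv/D_iv) = (170.307/10)/(382/5) = 17.0307/76.4 = 0.2229

F = 0.223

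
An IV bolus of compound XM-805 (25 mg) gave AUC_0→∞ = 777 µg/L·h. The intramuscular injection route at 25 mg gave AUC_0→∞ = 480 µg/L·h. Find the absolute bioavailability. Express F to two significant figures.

F = 0.62

F = (AUC_ev / D_ev) / (AUC_iv / D_iv)
  = (480/25) / (777/25)
  = 19.2 / 31.08 = 0.6178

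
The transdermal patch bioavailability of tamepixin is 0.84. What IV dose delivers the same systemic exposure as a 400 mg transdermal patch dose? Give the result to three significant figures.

Systemic exposure from an extravascular dose = F × D_ev, so the equivalent IV dose is F × D_ev.
D_iv = F × D_ev = 0.84 × 400 = 336 mg

D_iv = 336 mg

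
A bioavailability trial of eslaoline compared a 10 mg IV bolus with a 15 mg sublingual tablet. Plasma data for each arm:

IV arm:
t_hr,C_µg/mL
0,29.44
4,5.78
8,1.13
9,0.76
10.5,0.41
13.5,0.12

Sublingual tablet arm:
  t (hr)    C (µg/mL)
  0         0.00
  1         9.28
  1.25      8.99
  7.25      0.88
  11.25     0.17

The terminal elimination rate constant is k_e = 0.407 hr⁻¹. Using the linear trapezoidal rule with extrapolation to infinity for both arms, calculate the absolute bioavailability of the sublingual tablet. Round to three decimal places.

F = 0.299

Trapezoidal AUC_0→13.5 (IV):
  [0→4]: (29.44+5.78)/2 × 4 = 70.44
  [4→8]: (5.78+1.13)/2 × 4 = 13.82
  [8→9]: (1.13+0.76)/2 × 1 = 0.945
  [9→10.5]: (0.76+0.41)/2 × 1.5 = 0.8775
  [10.5→13.5]: (0.41+0.12)/2 × 3 = 0.795
  Sum = 86.8775 µg/mL·hr
IV tail: 0.12/0.407 = 0.295; AUC_iv,0→∞ = 86.8775 + 0.295 = 87.1725 µg/mL·hr
Trapezoidal AUC_0→11.25 (sublingual tablet):
  [0→1]: (0.00+9.28)/2 × 1 = 4.64
  [1→1.25]: (9.28+8.99)/2 × 0.25 = 2.28375
  [1.25→7.25]: (8.99+0.88)/2 × 6 = 29.61
  [7.25→11.25]: (0.88+0.17)/2 × 4 = 2.1
  Sum = 38.63375 µg/mL·hr
sublingual tablet tail: 0.17/0.407 = 0.418; AUC_ev,0→∞ = 38.63375 + 0.418 = 39.05175 µg/mL·hr
F = (AUC_ev/D_ev)/(AUC_iv/D_iv) = (39.05175/15)/(87.1725/10) = 2.60345/8.71725 = 0.2987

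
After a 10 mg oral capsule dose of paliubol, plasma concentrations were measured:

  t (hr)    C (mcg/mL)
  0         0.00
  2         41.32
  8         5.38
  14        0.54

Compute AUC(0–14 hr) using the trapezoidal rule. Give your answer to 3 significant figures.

Trapezoidal AUC_0→14:
  [0→2]: (0.00+41.32)/2 × 2 = 41.32
  [2→8]: (41.32+5.38)/2 × 6 = 140.1
  [8→14]: (5.38+0.54)/2 × 6 = 17.76
  Sum = 199.18 mcg/mL·hr

AUC = 199 mcg/mL·hr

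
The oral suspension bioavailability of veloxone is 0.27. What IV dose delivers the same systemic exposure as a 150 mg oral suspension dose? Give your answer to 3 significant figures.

Systemic exposure from an extravascular dose = F × D_ev, so the equivalent IV dose is F × D_ev.
D_iv = F × D_ev = 0.27 × 150 = 40.5 mg

D_iv = 40.5 mg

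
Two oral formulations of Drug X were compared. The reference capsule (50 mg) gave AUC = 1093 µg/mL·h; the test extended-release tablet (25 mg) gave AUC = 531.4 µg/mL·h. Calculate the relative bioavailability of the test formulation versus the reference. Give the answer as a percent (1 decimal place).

F_rel = (AUC_test/D_test) / (AUC_ref/D_ref)
      = (531.4/25) / (1093/50)
      = 21.256 / 21.86 = 0.9724 = 97.24%

F_rel = 97.2%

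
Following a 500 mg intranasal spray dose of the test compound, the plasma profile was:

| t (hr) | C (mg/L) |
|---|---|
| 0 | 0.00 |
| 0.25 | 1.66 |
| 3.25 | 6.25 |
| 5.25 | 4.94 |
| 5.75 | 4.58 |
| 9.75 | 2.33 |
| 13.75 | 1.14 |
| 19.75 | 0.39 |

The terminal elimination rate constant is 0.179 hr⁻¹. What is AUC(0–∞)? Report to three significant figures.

Trapezoidal AUC_0→19.75:
  [0→0.25]: (0.00+1.66)/2 × 0.25 = 0.2075
  [0.25→3.25]: (1.66+6.25)/2 × 3 = 11.865
  [3.25→5.25]: (6.25+4.94)/2 × 2 = 11.19
  [5.25→5.75]: (4.94+4.58)/2 × 0.5 = 2.38
  [5.75→9.75]: (4.58+2.33)/2 × 4 = 13.82
  [9.75→13.75]: (2.33+1.14)/2 × 4 = 6.94
  [13.75→19.75]: (1.14+0.39)/2 × 6 = 4.59
  Sum = 50.9925 mg/L·hr
Extrapolated tail: C_last / k_e = 0.39 / 0.179 = 2.179
AUC_0→∞ = 50.9925 + 2.179 = 53.1715 mg/L·hr

AUC = 53.2 mg/L·hr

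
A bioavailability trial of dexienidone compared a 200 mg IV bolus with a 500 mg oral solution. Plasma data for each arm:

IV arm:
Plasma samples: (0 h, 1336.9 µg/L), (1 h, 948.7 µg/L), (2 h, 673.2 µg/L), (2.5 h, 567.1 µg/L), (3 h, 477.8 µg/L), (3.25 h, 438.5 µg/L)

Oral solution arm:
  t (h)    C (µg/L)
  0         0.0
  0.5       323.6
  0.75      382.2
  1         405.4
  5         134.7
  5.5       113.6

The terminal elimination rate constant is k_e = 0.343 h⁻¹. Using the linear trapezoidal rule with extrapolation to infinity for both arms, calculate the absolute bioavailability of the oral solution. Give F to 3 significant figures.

F = 0.178

Trapezoidal AUC_0→3.25 (IV):
  [0→1]: (1336.9+948.7)/2 × 1 = 1142.8
  [1→2]: (948.7+673.2)/2 × 1 = 810.95
  [2→2.5]: (673.2+567.1)/2 × 0.5 = 310.075
  [2.5→3]: (567.1+477.8)/2 × 0.5 = 261.225
  [3→3.25]: (477.8+438.5)/2 × 0.25 = 114.5375
  Sum = 2639.5875 µg/L·h
IV tail: 438.5/0.343 = 1278.426; AUC_iv,0→∞ = 2639.5875 + 1278.426 = 3918.0135 µg/L·h
Trapezoidal AUC_0→5.5 (oral solution):
  [0→0.5]: (0.0+323.6)/2 × 0.5 = 80.9
  [0.5→0.75]: (323.6+382.2)/2 × 0.25 = 88.225
  [0.75→1]: (382.2+405.4)/2 × 0.25 = 98.45
  [1→5]: (405.4+134.7)/2 × 4 = 1080.2
  [5→5.5]: (134.7+113.6)/2 × 0.5 = 62.075
  Sum = 1409.85 µg/L·h
oral solution tail: 113.6/0.343 = 331.195; AUC_ev,0→∞ = 1409.85 + 331.195 = 1741.045 µg/L·h
F = (AUC_ev/D_ev)/(AUC_iv/D_iv) = (1741.045/500)/(3918.0135/200) = 3.48209/19.5901 = 0.1777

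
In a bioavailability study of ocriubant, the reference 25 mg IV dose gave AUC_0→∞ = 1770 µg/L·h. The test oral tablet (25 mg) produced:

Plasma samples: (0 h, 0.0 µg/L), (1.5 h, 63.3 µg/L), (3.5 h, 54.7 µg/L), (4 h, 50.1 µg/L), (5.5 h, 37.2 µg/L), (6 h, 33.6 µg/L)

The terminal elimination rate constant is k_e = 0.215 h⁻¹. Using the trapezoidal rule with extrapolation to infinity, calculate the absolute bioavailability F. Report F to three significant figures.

F = 0.244

Trapezoidal AUC_0→6 (oral tablet):
  [0→1.5]: (0.0+63.3)/2 × 1.5 = 47.475
  [1.5→3.5]: (63.3+54.7)/2 × 2 = 118.0
  [3.5→4]: (54.7+50.1)/2 × 0.5 = 26.2
  [4→5.5]: (50.1+37.2)/2 × 1.5 = 65.475
  [5.5→6]: (37.2+33.6)/2 × 0.5 = 17.7
  Sum = 274.85 µg/L·h
Tail: C_last/k_e = 33.6/0.215 = 156.279
AUC_0→∞ (oral tablet) = 274.85 + 156.279 = 431.129 µg/L·h
F = (AUC_ev/D_ev)/(AUC_iv/D_iv) = (431.129/25)/(1770/25) = 17.24516/70.8 = 0.2436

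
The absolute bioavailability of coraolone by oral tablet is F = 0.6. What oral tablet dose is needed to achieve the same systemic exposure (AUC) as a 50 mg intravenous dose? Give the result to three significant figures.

For equal systemic exposure: F × D_ev = D_iv
D_ev = D_iv / F = 50 / 0.6 = 83.3333 mg

D_oral = 83.3 mg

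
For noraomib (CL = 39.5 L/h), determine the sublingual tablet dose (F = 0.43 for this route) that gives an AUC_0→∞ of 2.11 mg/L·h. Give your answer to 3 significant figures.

Dose = 194 mg

Dose = CL × AUC_0→∞ / F
     = 39.5 × 2.11 / 0.43 = 193.826 mg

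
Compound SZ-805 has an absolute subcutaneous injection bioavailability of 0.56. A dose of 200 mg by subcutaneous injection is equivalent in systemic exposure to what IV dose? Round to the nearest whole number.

D_iv = 112 mg

Systemic exposure from an extravascular dose = F × D_ev, so the equivalent IV dose is F × D_ev.
D_iv = F × D_ev = 0.56 × 200 = 112 mg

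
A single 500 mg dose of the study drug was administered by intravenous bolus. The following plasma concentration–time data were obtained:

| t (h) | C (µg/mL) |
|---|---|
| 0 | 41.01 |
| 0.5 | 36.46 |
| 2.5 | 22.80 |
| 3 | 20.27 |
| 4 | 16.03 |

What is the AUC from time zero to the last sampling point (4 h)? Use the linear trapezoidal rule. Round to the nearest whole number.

Trapezoidal AUC_0→4:
  [0→0.5]: (41.01+36.46)/2 × 0.5 = 19.3675
  [0.5→2.5]: (36.46+22.80)/2 × 2 = 59.26
  [2.5→3]: (22.80+20.27)/2 × 0.5 = 10.7675
  [3→4]: (20.27+16.03)/2 × 1 = 18.15
  Sum = 107.545 µg/mL·h

AUC = 108 µg/mL·h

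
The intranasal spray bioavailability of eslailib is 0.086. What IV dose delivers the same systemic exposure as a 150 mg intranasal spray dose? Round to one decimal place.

D_iv = 12.9 mg

Systemic exposure from an extravascular dose = F × D_ev, so the equivalent IV dose is F × D_ev.
D_iv = F × D_ev = 0.086 × 150 = 12.9 mg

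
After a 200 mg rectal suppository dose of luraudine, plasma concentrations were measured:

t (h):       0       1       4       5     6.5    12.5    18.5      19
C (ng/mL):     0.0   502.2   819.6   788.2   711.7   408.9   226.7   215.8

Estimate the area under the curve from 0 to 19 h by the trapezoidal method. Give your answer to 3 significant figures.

AUC = 9540 ng/mL·h

Trapezoidal AUC_0→19:
  [0→1]: (0.0+502.2)/2 × 1 = 251.1
  [1→4]: (502.2+819.6)/2 × 3 = 1982.7
  [4→5]: (819.6+788.2)/2 × 1 = 803.9
  [5→6.5]: (788.2+711.7)/2 × 1.5 = 1124.925
  [6.5→12.5]: (711.7+408.9)/2 × 6 = 3361.8
  [12.5→18.5]: (408.9+226.7)/2 × 6 = 1906.8
  [18.5→19]: (226.7+215.8)/2 × 0.5 = 110.625
  Sum = 9541.85 ng/mL·h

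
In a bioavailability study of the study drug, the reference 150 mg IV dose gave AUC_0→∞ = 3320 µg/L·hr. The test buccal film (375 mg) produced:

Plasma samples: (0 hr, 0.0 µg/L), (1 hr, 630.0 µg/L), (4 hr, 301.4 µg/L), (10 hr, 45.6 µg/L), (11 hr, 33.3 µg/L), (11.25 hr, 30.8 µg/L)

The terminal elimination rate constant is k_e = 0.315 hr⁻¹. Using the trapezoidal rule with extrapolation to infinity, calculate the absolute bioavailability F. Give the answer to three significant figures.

Trapezoidal AUC_0→11.25 (buccal film):
  [0→1]: (0.0+630.0)/2 × 1 = 315.0
  [1→4]: (630.0+301.4)/2 × 3 = 1397.1
  [4→10]: (301.4+45.6)/2 × 6 = 1041.0
  [10→11]: (45.6+33.3)/2 × 1 = 39.45
  [11→11.25]: (33.3+30.8)/2 × 0.25 = 8.0125
  Sum = 2800.5625 µg/L·hr
Tail: C_last/k_e = 30.8/0.315 = 97.778
AUC_0→∞ (buccal film) = 2800.5625 + 97.778 = 2898.3405 µg/L·hr
F = (AUC_ev/D_ev)/(AUC_iv/D_iv) = (2898.3405/375)/(3320/150) = 7.728908/22.1333 = 0.3492

F = 0.349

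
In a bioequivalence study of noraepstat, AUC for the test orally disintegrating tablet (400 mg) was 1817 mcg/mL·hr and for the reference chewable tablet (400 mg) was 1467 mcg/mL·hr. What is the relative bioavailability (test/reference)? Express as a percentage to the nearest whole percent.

F_rel = 124%

F_rel = (AUC_test/D_test) / (AUC_ref/D_ref)
      = (1817/400) / (1467/400)
      = 4.5425 / 3.6675 = 1.2386 = 123.86%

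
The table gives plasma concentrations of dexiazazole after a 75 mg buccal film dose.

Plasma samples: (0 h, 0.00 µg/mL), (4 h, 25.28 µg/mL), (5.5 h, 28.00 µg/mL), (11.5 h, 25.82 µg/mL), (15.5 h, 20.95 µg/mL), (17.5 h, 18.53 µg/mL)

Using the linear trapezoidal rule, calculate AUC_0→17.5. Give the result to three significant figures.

Trapezoidal AUC_0→17.5:
  [0→4]: (0.00+25.28)/2 × 4 = 50.56
  [4→5.5]: (25.28+28.00)/2 × 1.5 = 39.96
  [5.5→11.5]: (28.00+25.82)/2 × 6 = 161.46
  [11.5→15.5]: (25.82+20.95)/2 × 4 = 93.54
  [15.5→17.5]: (20.95+18.53)/2 × 2 = 39.48
  Sum = 385.0 µg/mL·h

AUC = 385 µg/mL·h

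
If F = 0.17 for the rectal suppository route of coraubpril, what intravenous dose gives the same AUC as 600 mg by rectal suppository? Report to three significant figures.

D_iv = 102 mg

Systemic exposure from an extravascular dose = F × D_ev, so the equivalent IV dose is F × D_ev.
D_iv = F × D_ev = 0.17 × 600 = 102 mg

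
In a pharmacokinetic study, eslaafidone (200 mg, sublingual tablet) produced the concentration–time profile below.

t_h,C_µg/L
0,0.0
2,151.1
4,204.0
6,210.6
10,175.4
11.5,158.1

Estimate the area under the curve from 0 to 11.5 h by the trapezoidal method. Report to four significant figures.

Trapezoidal AUC_0→11.5:
  [0→2]: (0.0+151.1)/2 × 2 = 151.1
  [2→4]: (151.1+204.0)/2 × 2 = 355.1
  [4→6]: (204.0+210.6)/2 × 2 = 414.6
  [6→10]: (210.6+175.4)/2 × 4 = 772.0
  [10→11.5]: (175.4+158.1)/2 × 1.5 = 250.125
  Sum = 1942.925 µg/L·h

AUC = 1943 µg/L·h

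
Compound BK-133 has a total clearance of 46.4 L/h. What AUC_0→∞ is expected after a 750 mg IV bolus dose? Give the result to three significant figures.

AUC = 16.2 mg/L·h

AUC_0→∞ = Dose_iv / CL
        = 750 / 46.4 = 16.1638 mg/L·h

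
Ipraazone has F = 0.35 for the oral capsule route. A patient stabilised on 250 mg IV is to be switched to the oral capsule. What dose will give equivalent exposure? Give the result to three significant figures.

D_oral = 714 mg

For equal systemic exposure: F × D_ev = D_iv
D_ev = D_iv / F = 250 / 0.35 = 714.286 mg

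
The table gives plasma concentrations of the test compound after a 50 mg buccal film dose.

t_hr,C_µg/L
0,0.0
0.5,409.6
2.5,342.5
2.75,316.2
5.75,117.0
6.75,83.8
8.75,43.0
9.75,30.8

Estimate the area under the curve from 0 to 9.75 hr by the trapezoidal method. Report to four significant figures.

Trapezoidal AUC_0→9.75:
  [0→0.5]: (0.0+409.6)/2 × 0.5 = 102.4
  [0.5→2.5]: (409.6+342.5)/2 × 2 = 752.1
  [2.5→2.75]: (342.5+316.2)/2 × 0.25 = 82.3375
  [2.75→5.75]: (316.2+117.0)/2 × 3 = 649.8
  [5.75→6.75]: (117.0+83.8)/2 × 1 = 100.4
  [6.75→8.75]: (83.8+43.0)/2 × 2 = 126.8
  [8.75→9.75]: (43.0+30.8)/2 × 1 = 36.9
  Sum = 1850.7375 µg/L·hr

AUC = 1851 µg/L·hr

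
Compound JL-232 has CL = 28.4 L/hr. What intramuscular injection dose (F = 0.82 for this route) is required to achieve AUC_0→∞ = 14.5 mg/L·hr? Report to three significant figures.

Dose = 502 mg

Dose = CL × AUC_0→∞ / F
     = 28.4 × 14.5 / 0.82 = 502.195 mg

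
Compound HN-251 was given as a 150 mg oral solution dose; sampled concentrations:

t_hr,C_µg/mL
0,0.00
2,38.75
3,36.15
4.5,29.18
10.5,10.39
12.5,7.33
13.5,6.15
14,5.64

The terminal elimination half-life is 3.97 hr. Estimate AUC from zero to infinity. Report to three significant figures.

AUC = 304 µg/mL·hr

Trapezoidal AUC_0→14:
  [0→2]: (0.00+38.75)/2 × 2 = 38.75
  [2→3]: (38.75+36.15)/2 × 1 = 37.45
  [3→4.5]: (36.15+29.18)/2 × 1.5 = 48.9975
  [4.5→10.5]: (29.18+10.39)/2 × 6 = 118.71
  [10.5→12.5]: (10.39+7.33)/2 × 2 = 17.72
  [12.5→13.5]: (7.33+6.15)/2 × 1 = 6.74
  [13.5→14]: (6.15+5.64)/2 × 0.5 = 2.9475
  Sum = 271.315 µg/mL·hr
k_e = ln2 / t½ = 0.693147 / 3.97 = 0.1746 hr^-1
Extrapolated tail: C_last / k_e = 5.64 / 0.1746 = 32.302
AUC_0→∞ = 271.315 + 32.302 = 303.617 µg/mL·hr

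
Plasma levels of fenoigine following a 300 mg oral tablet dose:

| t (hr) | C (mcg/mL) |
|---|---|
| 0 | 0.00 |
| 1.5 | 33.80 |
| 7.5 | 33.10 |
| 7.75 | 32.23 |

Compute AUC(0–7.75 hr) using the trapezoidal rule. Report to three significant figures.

Trapezoidal AUC_0→7.75:
  [0→1.5]: (0.00+33.80)/2 × 1.5 = 25.35
  [1.5→7.5]: (33.80+33.10)/2 × 6 = 200.7
  [7.5→7.75]: (33.10+32.23)/2 × 0.25 = 8.16625
  Sum = 234.21625 mcg/mL·hr

AUC = 234 mcg/mL·hr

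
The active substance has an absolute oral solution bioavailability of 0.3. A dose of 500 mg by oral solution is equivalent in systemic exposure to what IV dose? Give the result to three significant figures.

Systemic exposure from an extravascular dose = F × D_ev, so the equivalent IV dose is F × D_ev.
D_iv = F × D_ev = 0.3 × 500 = 150 mg

D_iv = 150 mg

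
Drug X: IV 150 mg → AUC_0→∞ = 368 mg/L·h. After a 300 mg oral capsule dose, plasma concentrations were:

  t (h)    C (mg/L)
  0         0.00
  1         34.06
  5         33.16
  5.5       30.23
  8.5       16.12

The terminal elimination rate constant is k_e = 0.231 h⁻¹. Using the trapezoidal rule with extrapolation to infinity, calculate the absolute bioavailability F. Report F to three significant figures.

F = 0.417

Trapezoidal AUC_0→8.5 (oral capsule):
  [0→1]: (0.00+34.06)/2 × 1 = 17.03
  [1→5]: (34.06+33.16)/2 × 4 = 134.44
  [5→5.5]: (33.16+30.23)/2 × 0.5 = 15.8475
  [5.5→8.5]: (30.23+16.12)/2 × 3 = 69.525
  Sum = 236.8425 mg/L·h
Tail: C_last/k_e = 16.12/0.231 = 69.784
AUC_0→∞ (oral capsule) = 236.8425 + 69.784 = 306.6265 mg/L·h
F = (AUC_ev/D_ev)/(AUC_iv/D_iv) = (306.6265/300)/(368/150) = 1.02209/2.45333 = 0.4166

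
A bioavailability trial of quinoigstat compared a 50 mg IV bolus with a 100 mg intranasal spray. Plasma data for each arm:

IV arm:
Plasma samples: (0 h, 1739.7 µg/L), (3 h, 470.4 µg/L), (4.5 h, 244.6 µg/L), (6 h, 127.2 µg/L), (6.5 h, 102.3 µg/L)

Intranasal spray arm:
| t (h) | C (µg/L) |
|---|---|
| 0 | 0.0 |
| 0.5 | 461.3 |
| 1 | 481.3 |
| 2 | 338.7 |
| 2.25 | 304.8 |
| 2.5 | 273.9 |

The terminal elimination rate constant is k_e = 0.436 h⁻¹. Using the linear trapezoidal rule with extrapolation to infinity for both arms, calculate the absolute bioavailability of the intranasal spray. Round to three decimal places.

F = 0.174

Trapezoidal AUC_0→6.5 (IV):
  [0→3]: (1739.7+470.4)/2 × 3 = 3315.15
  [3→4.5]: (470.4+244.6)/2 × 1.5 = 536.25
  [4.5→6]: (244.6+127.2)/2 × 1.5 = 278.85
  [6→6.5]: (127.2+102.3)/2 × 0.5 = 57.375
  Sum = 4187.625 µg/L·h
IV tail: 102.3/0.436 = 234.633; AUC_iv,0→∞ = 4187.625 + 234.633 = 4422.258 µg/L·h
Trapezoidal AUC_0→2.5 (intranasal spray):
  [0→0.5]: (0.0+461.3)/2 × 0.5 = 115.325
  [0.5→1]: (461.3+481.3)/2 × 0.5 = 235.65
  [1→2]: (481.3+338.7)/2 × 1 = 410.0
  [2→2.25]: (338.7+304.8)/2 × 0.25 = 80.4375
  [2.25→2.5]: (304.8+273.9)/2 × 0.25 = 72.3375
  Sum = 913.75 µg/L·h
intranasal spray tail: 273.9/0.436 = 628.211; AUC_ev,0→∞ = 913.75 + 628.211 = 1541.961 µg/L·h
F = (AUC_ev/D_ev)/(AUC_iv/D_iv) = (1541.961/100)/(4422.258/50) = 15.41961/88.44516 = 0.1743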